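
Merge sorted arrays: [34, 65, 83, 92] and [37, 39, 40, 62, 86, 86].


Take 34 from A
Take 37 from B
Take 39 from B
Take 40 from B
Take 62 from B
Take 65 from A
Take 83 from A
Take 86 from B
Take 86 from B

Merged: [34, 37, 39, 40, 62, 65, 83, 86, 86, 92]


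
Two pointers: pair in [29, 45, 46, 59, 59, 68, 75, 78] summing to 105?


lo=0(29)+hi=7(78)=107
lo=0(29)+hi=6(75)=104
lo=1(45)+hi=6(75)=120
lo=1(45)+hi=5(68)=113
lo=1(45)+hi=4(59)=104
lo=2(46)+hi=4(59)=105

Yes: 46+59=105


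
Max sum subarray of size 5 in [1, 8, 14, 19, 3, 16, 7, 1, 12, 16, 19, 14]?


[0:5]: 45
[1:6]: 60
[2:7]: 59
[3:8]: 46
[4:9]: 39
[5:10]: 52
[6:11]: 55
[7:12]: 62

Max: 62 at [7:12]


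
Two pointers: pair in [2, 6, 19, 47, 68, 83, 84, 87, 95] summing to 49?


lo=0(2)+hi=8(95)=97
lo=0(2)+hi=7(87)=89
lo=0(2)+hi=6(84)=86
lo=0(2)+hi=5(83)=85
lo=0(2)+hi=4(68)=70
lo=0(2)+hi=3(47)=49

Yes: 2+47=49


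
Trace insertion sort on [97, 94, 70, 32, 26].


Initial: [97, 94, 70, 32, 26]
Insert 94: [94, 97, 70, 32, 26]
Insert 70: [70, 94, 97, 32, 26]
Insert 32: [32, 70, 94, 97, 26]
Insert 26: [26, 32, 70, 94, 97]

Sorted: [26, 32, 70, 94, 97]


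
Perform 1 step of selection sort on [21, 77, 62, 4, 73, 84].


Initial: [21, 77, 62, 4, 73, 84]
Step 1: min=4 at 3
  Swap: [4, 77, 62, 21, 73, 84]

After 1 step: [4, 77, 62, 21, 73, 84]


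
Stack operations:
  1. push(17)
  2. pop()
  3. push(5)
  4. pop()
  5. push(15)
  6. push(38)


push(17) -> [17]
pop()->17, []
push(5) -> [5]
pop()->5, []
push(15) -> [15]
push(38) -> [15, 38]

Final stack: [15, 38]


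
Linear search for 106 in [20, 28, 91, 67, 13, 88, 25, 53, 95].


i=0: 20!=106
i=1: 28!=106
i=2: 91!=106
i=3: 67!=106
i=4: 13!=106
i=5: 88!=106
i=6: 25!=106
i=7: 53!=106
i=8: 95!=106

Not found, 9 comps


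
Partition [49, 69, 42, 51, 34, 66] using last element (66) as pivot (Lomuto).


Pivot: 66
  49 <= 66: advance i (no swap)
  42 <= 66: swap -> [49, 42, 69, 51, 34, 66]
  51 <= 66: swap -> [49, 42, 51, 69, 34, 66]
  34 <= 66: swap -> [49, 42, 51, 34, 69, 66]
Place pivot at 4: [49, 42, 51, 34, 66, 69]

Partitioned: [49, 42, 51, 34, 66, 69]


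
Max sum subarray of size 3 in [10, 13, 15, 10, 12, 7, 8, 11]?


[0:3]: 38
[1:4]: 38
[2:5]: 37
[3:6]: 29
[4:7]: 27
[5:8]: 26

Max: 38 at [0:3]


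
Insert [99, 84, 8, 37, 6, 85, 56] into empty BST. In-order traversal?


Insert 99: root
Insert 84: L from 99
Insert 8: L from 99 -> L from 84
Insert 37: L from 99 -> L from 84 -> R from 8
Insert 6: L from 99 -> L from 84 -> L from 8
Insert 85: L from 99 -> R from 84
Insert 56: L from 99 -> L from 84 -> R from 8 -> R from 37

In-order: [6, 8, 37, 56, 84, 85, 99]


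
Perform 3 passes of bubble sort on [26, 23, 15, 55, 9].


Initial: [26, 23, 15, 55, 9]
Pass 1: [23, 15, 26, 9, 55] (3 swaps)
Pass 2: [15, 23, 9, 26, 55] (2 swaps)
Pass 3: [15, 9, 23, 26, 55] (1 swaps)

After 3 passes: [15, 9, 23, 26, 55]


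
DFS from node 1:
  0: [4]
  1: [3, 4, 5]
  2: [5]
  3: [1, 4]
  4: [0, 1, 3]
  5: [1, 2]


Visit 1, push [5, 4, 3]
Visit 3, push [4]
Visit 4, push [0]
Visit 0, push []
Visit 5, push [2]
Visit 2, push []

DFS order: [1, 3, 4, 0, 5, 2]


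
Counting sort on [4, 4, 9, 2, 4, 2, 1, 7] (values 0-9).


Input: [4, 4, 9, 2, 4, 2, 1, 7]
Counts: [0, 1, 2, 0, 3, 0, 0, 1, 0, 1]

Sorted: [1, 2, 2, 4, 4, 4, 7, 9]


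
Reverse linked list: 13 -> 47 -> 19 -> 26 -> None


Step 1: curr=13, set curr.next=prev(None) | reversed so far: 13
Step 2: curr=47, set curr.next=prev(13) | reversed so far: 47 -> 13
Step 3: curr=19, set curr.next=prev(47) | reversed so far: 19 -> 47 -> 13
Step 4: curr=26, set curr.next=prev(19) | reversed so far: 26 -> 19 -> 47 -> 13

26 -> 19 -> 47 -> 13 -> None


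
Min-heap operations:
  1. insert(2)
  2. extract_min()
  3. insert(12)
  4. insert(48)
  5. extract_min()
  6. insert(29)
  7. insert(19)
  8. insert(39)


insert(2) -> [2]
extract_min()->2, []
insert(12) -> [12]
insert(48) -> [12, 48]
extract_min()->12, [48]
insert(29) -> [29, 48]
insert(19) -> [19, 48, 29]
insert(39) -> [19, 39, 29, 48]

Final heap: [19, 39, 29, 48]


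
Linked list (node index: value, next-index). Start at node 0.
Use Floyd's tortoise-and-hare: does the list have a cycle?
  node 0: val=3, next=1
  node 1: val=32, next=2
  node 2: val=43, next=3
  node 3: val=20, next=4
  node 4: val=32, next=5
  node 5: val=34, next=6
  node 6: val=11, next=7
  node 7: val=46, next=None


Floyd's tortoise (slow, +1) and hare (fast, +2):
  init: slow=0, fast=0
  step 1: slow=1, fast=2
  step 2: slow=2, fast=4
  step 3: slow=3, fast=6
  step 4: fast 6->7->None, no cycle

Cycle: no


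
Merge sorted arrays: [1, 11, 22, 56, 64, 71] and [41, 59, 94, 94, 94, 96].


Take 1 from A
Take 11 from A
Take 22 from A
Take 41 from B
Take 56 from A
Take 59 from B
Take 64 from A
Take 71 from A

Merged: [1, 11, 22, 41, 56, 59, 64, 71, 94, 94, 94, 96]


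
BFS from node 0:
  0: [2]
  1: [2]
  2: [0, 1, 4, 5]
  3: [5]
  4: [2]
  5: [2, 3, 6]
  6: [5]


Visit 0, enqueue [2]
Visit 2, enqueue [1, 4, 5]
Visit 1, enqueue []
Visit 4, enqueue []
Visit 5, enqueue [3, 6]
Visit 3, enqueue []
Visit 6, enqueue []

BFS order: [0, 2, 1, 4, 5, 3, 6]


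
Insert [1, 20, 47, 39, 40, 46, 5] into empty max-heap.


Insert 1: [1]
Insert 20: [20, 1]
Insert 47: [47, 1, 20]
Insert 39: [47, 39, 20, 1]
Insert 40: [47, 40, 20, 1, 39]
Insert 46: [47, 40, 46, 1, 39, 20]
Insert 5: [47, 40, 46, 1, 39, 20, 5]

Final heap: [47, 40, 46, 1, 39, 20, 5]


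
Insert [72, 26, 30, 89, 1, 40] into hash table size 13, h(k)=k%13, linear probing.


Insert 72: h=7 -> slot 7
Insert 26: h=0 -> slot 0
Insert 30: h=4 -> slot 4
Insert 89: h=11 -> slot 11
Insert 1: h=1 -> slot 1
Insert 40: h=1, 1 probes -> slot 2

Table: [26, 1, 40, None, 30, None, None, 72, None, None, None, 89, None]


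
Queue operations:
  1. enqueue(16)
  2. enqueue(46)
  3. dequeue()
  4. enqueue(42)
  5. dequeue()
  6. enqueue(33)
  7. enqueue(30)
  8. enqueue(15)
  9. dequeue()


enqueue(16) -> [16]
enqueue(46) -> [16, 46]
dequeue()->16, [46]
enqueue(42) -> [46, 42]
dequeue()->46, [42]
enqueue(33) -> [42, 33]
enqueue(30) -> [42, 33, 30]
enqueue(15) -> [42, 33, 30, 15]
dequeue()->42, [33, 30, 15]

Final queue: [33, 30, 15]


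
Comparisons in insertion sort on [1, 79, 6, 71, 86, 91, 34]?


Algorithm: insertion sort
Input: [1, 79, 6, 71, 86, 91, 34]
Sorted: [1, 6, 34, 71, 79, 86, 91]

12


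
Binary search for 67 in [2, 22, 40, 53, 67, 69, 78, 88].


Step 1: lo=0, hi=7, mid=3, val=53
Step 2: lo=4, hi=7, mid=5, val=69
Step 3: lo=4, hi=4, mid=4, val=67

Found at index 4


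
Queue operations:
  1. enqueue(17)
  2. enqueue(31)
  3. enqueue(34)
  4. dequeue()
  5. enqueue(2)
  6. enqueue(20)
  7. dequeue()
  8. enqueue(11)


enqueue(17) -> [17]
enqueue(31) -> [17, 31]
enqueue(34) -> [17, 31, 34]
dequeue()->17, [31, 34]
enqueue(2) -> [31, 34, 2]
enqueue(20) -> [31, 34, 2, 20]
dequeue()->31, [34, 2, 20]
enqueue(11) -> [34, 2, 20, 11]

Final queue: [34, 2, 20, 11]


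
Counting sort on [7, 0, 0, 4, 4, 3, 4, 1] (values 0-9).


Input: [7, 0, 0, 4, 4, 3, 4, 1]
Counts: [2, 1, 0, 1, 3, 0, 0, 1, 0, 0]

Sorted: [0, 0, 1, 3, 4, 4, 4, 7]


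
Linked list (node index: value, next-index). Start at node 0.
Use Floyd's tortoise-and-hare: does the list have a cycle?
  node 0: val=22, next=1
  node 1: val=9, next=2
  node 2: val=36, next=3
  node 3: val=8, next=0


Floyd's tortoise (slow, +1) and hare (fast, +2):
  init: slow=0, fast=0
  step 1: slow=1, fast=2
  step 2: slow=2, fast=0
  step 3: slow=3, fast=2
  step 4: slow=0, fast=0
  slow == fast at node 0: cycle detected

Cycle: yes


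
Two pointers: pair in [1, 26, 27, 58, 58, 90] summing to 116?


lo=0(1)+hi=5(90)=91
lo=1(26)+hi=5(90)=116

Yes: 26+90=116


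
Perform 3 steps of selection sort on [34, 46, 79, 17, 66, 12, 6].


Initial: [34, 46, 79, 17, 66, 12, 6]
Step 1: min=6 at 6
  Swap: [6, 46, 79, 17, 66, 12, 34]
Step 2: min=12 at 5
  Swap: [6, 12, 79, 17, 66, 46, 34]
Step 3: min=17 at 3
  Swap: [6, 12, 17, 79, 66, 46, 34]

After 3 steps: [6, 12, 17, 79, 66, 46, 34]


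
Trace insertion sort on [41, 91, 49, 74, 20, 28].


Initial: [41, 91, 49, 74, 20, 28]
Insert 91: [41, 91, 49, 74, 20, 28]
Insert 49: [41, 49, 91, 74, 20, 28]
Insert 74: [41, 49, 74, 91, 20, 28]
Insert 20: [20, 41, 49, 74, 91, 28]
Insert 28: [20, 28, 41, 49, 74, 91]

Sorted: [20, 28, 41, 49, 74, 91]


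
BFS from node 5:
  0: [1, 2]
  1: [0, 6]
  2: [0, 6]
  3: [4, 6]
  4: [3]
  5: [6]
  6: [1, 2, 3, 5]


Visit 5, enqueue [6]
Visit 6, enqueue [1, 2, 3]
Visit 1, enqueue [0]
Visit 2, enqueue []
Visit 3, enqueue [4]
Visit 0, enqueue []
Visit 4, enqueue []

BFS order: [5, 6, 1, 2, 3, 0, 4]


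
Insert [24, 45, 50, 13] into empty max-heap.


Insert 24: [24]
Insert 45: [45, 24]
Insert 50: [50, 24, 45]
Insert 13: [50, 24, 45, 13]

Final heap: [50, 24, 45, 13]


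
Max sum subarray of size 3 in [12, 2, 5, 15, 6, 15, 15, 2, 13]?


[0:3]: 19
[1:4]: 22
[2:5]: 26
[3:6]: 36
[4:7]: 36
[5:8]: 32
[6:9]: 30

Max: 36 at [3:6]


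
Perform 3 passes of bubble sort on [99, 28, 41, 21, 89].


Initial: [99, 28, 41, 21, 89]
Pass 1: [28, 41, 21, 89, 99] (4 swaps)
Pass 2: [28, 21, 41, 89, 99] (1 swaps)
Pass 3: [21, 28, 41, 89, 99] (1 swaps)

After 3 passes: [21, 28, 41, 89, 99]


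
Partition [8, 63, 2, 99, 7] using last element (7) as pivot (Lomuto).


Pivot: 7
  2 <= 7: swap -> [2, 63, 8, 99, 7]
Place pivot at 1: [2, 7, 8, 99, 63]

Partitioned: [2, 7, 8, 99, 63]


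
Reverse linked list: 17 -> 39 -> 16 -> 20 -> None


Step 1: curr=17, set curr.next=prev(None) | reversed so far: 17
Step 2: curr=39, set curr.next=prev(17) | reversed so far: 39 -> 17
Step 3: curr=16, set curr.next=prev(39) | reversed so far: 16 -> 39 -> 17
Step 4: curr=20, set curr.next=prev(16) | reversed so far: 20 -> 16 -> 39 -> 17

20 -> 16 -> 39 -> 17 -> None


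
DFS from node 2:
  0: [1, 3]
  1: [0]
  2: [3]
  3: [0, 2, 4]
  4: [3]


Visit 2, push [3]
Visit 3, push [4, 0]
Visit 0, push [1]
Visit 1, push []
Visit 4, push []

DFS order: [2, 3, 0, 1, 4]


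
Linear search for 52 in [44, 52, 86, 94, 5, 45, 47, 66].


i=0: 44!=52
i=1: 52==52 found!

Found at 1, 2 comps


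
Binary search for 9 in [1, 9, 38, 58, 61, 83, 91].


Step 1: lo=0, hi=6, mid=3, val=58
Step 2: lo=0, hi=2, mid=1, val=9

Found at index 1


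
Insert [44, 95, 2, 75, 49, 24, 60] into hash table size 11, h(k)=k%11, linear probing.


Insert 44: h=0 -> slot 0
Insert 95: h=7 -> slot 7
Insert 2: h=2 -> slot 2
Insert 75: h=9 -> slot 9
Insert 49: h=5 -> slot 5
Insert 24: h=2, 1 probes -> slot 3
Insert 60: h=5, 1 probes -> slot 6

Table: [44, None, 2, 24, None, 49, 60, 95, None, 75, None]


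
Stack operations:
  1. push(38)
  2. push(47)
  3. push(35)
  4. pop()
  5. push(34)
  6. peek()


push(38) -> [38]
push(47) -> [38, 47]
push(35) -> [38, 47, 35]
pop()->35, [38, 47]
push(34) -> [38, 47, 34]
peek()->34

Final stack: [38, 47, 34]


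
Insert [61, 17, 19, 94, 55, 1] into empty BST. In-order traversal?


Insert 61: root
Insert 17: L from 61
Insert 19: L from 61 -> R from 17
Insert 94: R from 61
Insert 55: L from 61 -> R from 17 -> R from 19
Insert 1: L from 61 -> L from 17

In-order: [1, 17, 19, 55, 61, 94]


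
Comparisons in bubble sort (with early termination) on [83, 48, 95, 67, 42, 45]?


Algorithm: bubble sort (with early termination)
Input: [83, 48, 95, 67, 42, 45]
Sorted: [42, 45, 48, 67, 83, 95]

15


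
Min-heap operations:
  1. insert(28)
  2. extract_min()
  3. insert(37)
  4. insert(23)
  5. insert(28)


insert(28) -> [28]
extract_min()->28, []
insert(37) -> [37]
insert(23) -> [23, 37]
insert(28) -> [23, 37, 28]

Final heap: [23, 37, 28]


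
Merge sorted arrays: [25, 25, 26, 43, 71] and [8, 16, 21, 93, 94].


Take 8 from B
Take 16 from B
Take 21 from B
Take 25 from A
Take 25 from A
Take 26 from A
Take 43 from A
Take 71 from A

Merged: [8, 16, 21, 25, 25, 26, 43, 71, 93, 94]


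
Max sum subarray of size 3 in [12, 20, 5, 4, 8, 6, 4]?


[0:3]: 37
[1:4]: 29
[2:5]: 17
[3:6]: 18
[4:7]: 18

Max: 37 at [0:3]


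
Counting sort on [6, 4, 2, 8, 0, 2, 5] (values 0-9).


Input: [6, 4, 2, 8, 0, 2, 5]
Counts: [1, 0, 2, 0, 1, 1, 1, 0, 1, 0]

Sorted: [0, 2, 2, 4, 5, 6, 8]


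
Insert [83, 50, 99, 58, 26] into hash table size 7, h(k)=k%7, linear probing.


Insert 83: h=6 -> slot 6
Insert 50: h=1 -> slot 1
Insert 99: h=1, 1 probes -> slot 2
Insert 58: h=2, 1 probes -> slot 3
Insert 26: h=5 -> slot 5

Table: [None, 50, 99, 58, None, 26, 83]


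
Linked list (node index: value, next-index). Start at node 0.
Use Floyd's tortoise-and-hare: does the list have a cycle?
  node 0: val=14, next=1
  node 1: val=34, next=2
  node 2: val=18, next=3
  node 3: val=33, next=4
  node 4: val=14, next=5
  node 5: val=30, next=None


Floyd's tortoise (slow, +1) and hare (fast, +2):
  init: slow=0, fast=0
  step 1: slow=1, fast=2
  step 2: slow=2, fast=4
  step 3: fast 4->5->None, no cycle

Cycle: no


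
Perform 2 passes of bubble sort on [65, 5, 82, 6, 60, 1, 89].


Initial: [65, 5, 82, 6, 60, 1, 89]
Pass 1: [5, 65, 6, 60, 1, 82, 89] (4 swaps)
Pass 2: [5, 6, 60, 1, 65, 82, 89] (3 swaps)

After 2 passes: [5, 6, 60, 1, 65, 82, 89]


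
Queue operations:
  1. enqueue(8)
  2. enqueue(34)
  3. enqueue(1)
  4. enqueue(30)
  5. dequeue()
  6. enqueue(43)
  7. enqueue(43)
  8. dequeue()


enqueue(8) -> [8]
enqueue(34) -> [8, 34]
enqueue(1) -> [8, 34, 1]
enqueue(30) -> [8, 34, 1, 30]
dequeue()->8, [34, 1, 30]
enqueue(43) -> [34, 1, 30, 43]
enqueue(43) -> [34, 1, 30, 43, 43]
dequeue()->34, [1, 30, 43, 43]

Final queue: [1, 30, 43, 43]


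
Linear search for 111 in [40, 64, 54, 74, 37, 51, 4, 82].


i=0: 40!=111
i=1: 64!=111
i=2: 54!=111
i=3: 74!=111
i=4: 37!=111
i=5: 51!=111
i=6: 4!=111
i=7: 82!=111

Not found, 8 comps


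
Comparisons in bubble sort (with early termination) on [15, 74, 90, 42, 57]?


Algorithm: bubble sort (with early termination)
Input: [15, 74, 90, 42, 57]
Sorted: [15, 42, 57, 74, 90]

9


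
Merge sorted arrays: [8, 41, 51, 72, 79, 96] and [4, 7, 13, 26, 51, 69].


Take 4 from B
Take 7 from B
Take 8 from A
Take 13 from B
Take 26 from B
Take 41 from A
Take 51 from A
Take 51 from B
Take 69 from B

Merged: [4, 7, 8, 13, 26, 41, 51, 51, 69, 72, 79, 96]


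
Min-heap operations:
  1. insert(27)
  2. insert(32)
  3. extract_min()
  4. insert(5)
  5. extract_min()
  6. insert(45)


insert(27) -> [27]
insert(32) -> [27, 32]
extract_min()->27, [32]
insert(5) -> [5, 32]
extract_min()->5, [32]
insert(45) -> [32, 45]

Final heap: [32, 45]


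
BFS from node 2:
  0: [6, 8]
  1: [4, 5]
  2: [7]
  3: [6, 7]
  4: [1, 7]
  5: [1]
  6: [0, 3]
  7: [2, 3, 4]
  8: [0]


Visit 2, enqueue [7]
Visit 7, enqueue [3, 4]
Visit 3, enqueue [6]
Visit 4, enqueue [1]
Visit 6, enqueue [0]
Visit 1, enqueue [5]
Visit 0, enqueue [8]
Visit 5, enqueue []
Visit 8, enqueue []

BFS order: [2, 7, 3, 4, 6, 1, 0, 5, 8]


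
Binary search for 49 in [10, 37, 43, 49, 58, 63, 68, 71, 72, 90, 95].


Step 1: lo=0, hi=10, mid=5, val=63
Step 2: lo=0, hi=4, mid=2, val=43
Step 3: lo=3, hi=4, mid=3, val=49

Found at index 3


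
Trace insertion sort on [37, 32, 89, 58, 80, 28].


Initial: [37, 32, 89, 58, 80, 28]
Insert 32: [32, 37, 89, 58, 80, 28]
Insert 89: [32, 37, 89, 58, 80, 28]
Insert 58: [32, 37, 58, 89, 80, 28]
Insert 80: [32, 37, 58, 80, 89, 28]
Insert 28: [28, 32, 37, 58, 80, 89]

Sorted: [28, 32, 37, 58, 80, 89]


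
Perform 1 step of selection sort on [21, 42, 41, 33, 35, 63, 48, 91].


Initial: [21, 42, 41, 33, 35, 63, 48, 91]
Step 1: min=21 at 0
  Swap: [21, 42, 41, 33, 35, 63, 48, 91]

After 1 step: [21, 42, 41, 33, 35, 63, 48, 91]


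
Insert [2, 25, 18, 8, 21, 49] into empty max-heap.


Insert 2: [2]
Insert 25: [25, 2]
Insert 18: [25, 2, 18]
Insert 8: [25, 8, 18, 2]
Insert 21: [25, 21, 18, 2, 8]
Insert 49: [49, 21, 25, 2, 8, 18]

Final heap: [49, 21, 25, 2, 8, 18]


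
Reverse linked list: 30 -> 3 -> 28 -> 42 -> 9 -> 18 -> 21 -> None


Step 1: curr=30, set curr.next=prev(None) | reversed so far: 30
Step 2: curr=3, set curr.next=prev(30) | reversed so far: 3 -> 30
Step 3: curr=28, set curr.next=prev(3) | reversed so far: 28 -> 3 -> 30
Step 4: curr=42, set curr.next=prev(28) | reversed so far: 42 -> 28 -> 3 -> 30
Step 5: curr=9, set curr.next=prev(42) | reversed so far: 9 -> 42 -> 28 -> 3 -> 30
Step 6: curr=18, set curr.next=prev(9) | reversed so far: 18 -> 9 -> 42 -> 28 -> 3 -> 30
Step 7: curr=21, set curr.next=prev(18) | reversed so far: 21 -> 18 -> 9 -> 42 -> 28 -> 3 -> 30

21 -> 18 -> 9 -> 42 -> 28 -> 3 -> 30 -> None


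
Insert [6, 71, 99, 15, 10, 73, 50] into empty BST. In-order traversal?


Insert 6: root
Insert 71: R from 6
Insert 99: R from 6 -> R from 71
Insert 15: R from 6 -> L from 71
Insert 10: R from 6 -> L from 71 -> L from 15
Insert 73: R from 6 -> R from 71 -> L from 99
Insert 50: R from 6 -> L from 71 -> R from 15

In-order: [6, 10, 15, 50, 71, 73, 99]


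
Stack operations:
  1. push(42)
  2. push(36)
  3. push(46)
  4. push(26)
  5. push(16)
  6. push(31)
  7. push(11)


push(42) -> [42]
push(36) -> [42, 36]
push(46) -> [42, 36, 46]
push(26) -> [42, 36, 46, 26]
push(16) -> [42, 36, 46, 26, 16]
push(31) -> [42, 36, 46, 26, 16, 31]
push(11) -> [42, 36, 46, 26, 16, 31, 11]

Final stack: [42, 36, 46, 26, 16, 31, 11]


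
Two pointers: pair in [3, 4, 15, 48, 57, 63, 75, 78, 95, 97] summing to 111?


lo=0(3)+hi=9(97)=100
lo=1(4)+hi=9(97)=101
lo=2(15)+hi=9(97)=112
lo=2(15)+hi=8(95)=110
lo=3(48)+hi=8(95)=143
lo=3(48)+hi=7(78)=126
lo=3(48)+hi=6(75)=123
lo=3(48)+hi=5(63)=111

Yes: 48+63=111


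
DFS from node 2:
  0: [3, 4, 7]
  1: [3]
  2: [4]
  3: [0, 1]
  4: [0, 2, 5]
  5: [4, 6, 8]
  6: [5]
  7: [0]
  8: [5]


Visit 2, push [4]
Visit 4, push [5, 0]
Visit 0, push [7, 3]
Visit 3, push [1]
Visit 1, push []
Visit 7, push []
Visit 5, push [8, 6]
Visit 6, push []
Visit 8, push []

DFS order: [2, 4, 0, 3, 1, 7, 5, 6, 8]


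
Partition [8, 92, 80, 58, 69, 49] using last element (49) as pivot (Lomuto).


Pivot: 49
  8 <= 49: advance i (no swap)
Place pivot at 1: [8, 49, 80, 58, 69, 92]

Partitioned: [8, 49, 80, 58, 69, 92]


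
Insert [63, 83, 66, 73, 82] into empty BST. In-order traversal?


Insert 63: root
Insert 83: R from 63
Insert 66: R from 63 -> L from 83
Insert 73: R from 63 -> L from 83 -> R from 66
Insert 82: R from 63 -> L from 83 -> R from 66 -> R from 73

In-order: [63, 66, 73, 82, 83]


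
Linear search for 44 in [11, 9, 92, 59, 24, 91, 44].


i=0: 11!=44
i=1: 9!=44
i=2: 92!=44
i=3: 59!=44
i=4: 24!=44
i=5: 91!=44
i=6: 44==44 found!

Found at 6, 7 comps


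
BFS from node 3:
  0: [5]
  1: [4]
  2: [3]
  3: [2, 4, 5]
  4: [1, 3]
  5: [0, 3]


Visit 3, enqueue [2, 4, 5]
Visit 2, enqueue []
Visit 4, enqueue [1]
Visit 5, enqueue [0]
Visit 1, enqueue []
Visit 0, enqueue []

BFS order: [3, 2, 4, 5, 1, 0]


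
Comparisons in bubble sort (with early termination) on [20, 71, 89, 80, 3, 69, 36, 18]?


Algorithm: bubble sort (with early termination)
Input: [20, 71, 89, 80, 3, 69, 36, 18]
Sorted: [3, 18, 20, 36, 69, 71, 80, 89]

28


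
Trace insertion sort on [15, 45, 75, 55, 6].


Initial: [15, 45, 75, 55, 6]
Insert 45: [15, 45, 75, 55, 6]
Insert 75: [15, 45, 75, 55, 6]
Insert 55: [15, 45, 55, 75, 6]
Insert 6: [6, 15, 45, 55, 75]

Sorted: [6, 15, 45, 55, 75]


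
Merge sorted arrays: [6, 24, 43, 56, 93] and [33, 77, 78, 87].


Take 6 from A
Take 24 from A
Take 33 from B
Take 43 from A
Take 56 from A
Take 77 from B
Take 78 from B
Take 87 from B

Merged: [6, 24, 33, 43, 56, 77, 78, 87, 93]


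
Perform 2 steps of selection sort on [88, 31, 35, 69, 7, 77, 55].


Initial: [88, 31, 35, 69, 7, 77, 55]
Step 1: min=7 at 4
  Swap: [7, 31, 35, 69, 88, 77, 55]
Step 2: min=31 at 1
  Swap: [7, 31, 35, 69, 88, 77, 55]

After 2 steps: [7, 31, 35, 69, 88, 77, 55]


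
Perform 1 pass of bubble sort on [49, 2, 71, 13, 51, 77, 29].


Initial: [49, 2, 71, 13, 51, 77, 29]
Pass 1: [2, 49, 13, 51, 71, 29, 77] (4 swaps)

After 1 pass: [2, 49, 13, 51, 71, 29, 77]


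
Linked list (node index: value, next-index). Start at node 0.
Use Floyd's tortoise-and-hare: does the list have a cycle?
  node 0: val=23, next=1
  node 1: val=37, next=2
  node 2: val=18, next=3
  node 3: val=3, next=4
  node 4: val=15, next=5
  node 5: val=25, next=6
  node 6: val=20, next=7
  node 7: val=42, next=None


Floyd's tortoise (slow, +1) and hare (fast, +2):
  init: slow=0, fast=0
  step 1: slow=1, fast=2
  step 2: slow=2, fast=4
  step 3: slow=3, fast=6
  step 4: fast 6->7->None, no cycle

Cycle: no


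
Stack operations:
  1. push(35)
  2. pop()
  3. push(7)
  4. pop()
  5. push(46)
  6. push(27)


push(35) -> [35]
pop()->35, []
push(7) -> [7]
pop()->7, []
push(46) -> [46]
push(27) -> [46, 27]

Final stack: [46, 27]


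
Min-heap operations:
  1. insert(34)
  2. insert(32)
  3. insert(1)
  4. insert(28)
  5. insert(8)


insert(34) -> [34]
insert(32) -> [32, 34]
insert(1) -> [1, 34, 32]
insert(28) -> [1, 28, 32, 34]
insert(8) -> [1, 8, 32, 34, 28]

Final heap: [1, 8, 32, 34, 28]


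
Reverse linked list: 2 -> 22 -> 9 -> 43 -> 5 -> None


Step 1: curr=2, set curr.next=prev(None) | reversed so far: 2
Step 2: curr=22, set curr.next=prev(2) | reversed so far: 22 -> 2
Step 3: curr=9, set curr.next=prev(22) | reversed so far: 9 -> 22 -> 2
Step 4: curr=43, set curr.next=prev(9) | reversed so far: 43 -> 9 -> 22 -> 2
Step 5: curr=5, set curr.next=prev(43) | reversed so far: 5 -> 43 -> 9 -> 22 -> 2

5 -> 43 -> 9 -> 22 -> 2 -> None


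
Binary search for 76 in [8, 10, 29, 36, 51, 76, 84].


Step 1: lo=0, hi=6, mid=3, val=36
Step 2: lo=4, hi=6, mid=5, val=76

Found at index 5


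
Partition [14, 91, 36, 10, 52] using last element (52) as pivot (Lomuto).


Pivot: 52
  14 <= 52: advance i (no swap)
  36 <= 52: swap -> [14, 36, 91, 10, 52]
  10 <= 52: swap -> [14, 36, 10, 91, 52]
Place pivot at 3: [14, 36, 10, 52, 91]

Partitioned: [14, 36, 10, 52, 91]


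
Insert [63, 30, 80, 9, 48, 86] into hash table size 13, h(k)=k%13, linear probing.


Insert 63: h=11 -> slot 11
Insert 30: h=4 -> slot 4
Insert 80: h=2 -> slot 2
Insert 9: h=9 -> slot 9
Insert 48: h=9, 1 probes -> slot 10
Insert 86: h=8 -> slot 8

Table: [None, None, 80, None, 30, None, None, None, 86, 9, 48, 63, None]


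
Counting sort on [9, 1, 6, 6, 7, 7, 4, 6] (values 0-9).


Input: [9, 1, 6, 6, 7, 7, 4, 6]
Counts: [0, 1, 0, 0, 1, 0, 3, 2, 0, 1]

Sorted: [1, 4, 6, 6, 6, 7, 7, 9]


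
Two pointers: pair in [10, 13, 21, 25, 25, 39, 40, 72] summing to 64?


lo=0(10)+hi=7(72)=82
lo=0(10)+hi=6(40)=50
lo=1(13)+hi=6(40)=53
lo=2(21)+hi=6(40)=61
lo=3(25)+hi=6(40)=65
lo=3(25)+hi=5(39)=64

Yes: 25+39=64


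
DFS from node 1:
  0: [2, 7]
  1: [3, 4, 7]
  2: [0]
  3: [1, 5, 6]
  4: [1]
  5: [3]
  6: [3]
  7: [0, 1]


Visit 1, push [7, 4, 3]
Visit 3, push [6, 5]
Visit 5, push []
Visit 6, push []
Visit 4, push []
Visit 7, push [0]
Visit 0, push [2]
Visit 2, push []

DFS order: [1, 3, 5, 6, 4, 7, 0, 2]


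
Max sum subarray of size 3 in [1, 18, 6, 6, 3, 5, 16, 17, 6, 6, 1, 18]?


[0:3]: 25
[1:4]: 30
[2:5]: 15
[3:6]: 14
[4:7]: 24
[5:8]: 38
[6:9]: 39
[7:10]: 29
[8:11]: 13
[9:12]: 25

Max: 39 at [6:9]


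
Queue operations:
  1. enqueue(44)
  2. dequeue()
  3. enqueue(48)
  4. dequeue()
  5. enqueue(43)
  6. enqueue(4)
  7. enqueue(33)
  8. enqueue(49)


enqueue(44) -> [44]
dequeue()->44, []
enqueue(48) -> [48]
dequeue()->48, []
enqueue(43) -> [43]
enqueue(4) -> [43, 4]
enqueue(33) -> [43, 4, 33]
enqueue(49) -> [43, 4, 33, 49]

Final queue: [43, 4, 33, 49]


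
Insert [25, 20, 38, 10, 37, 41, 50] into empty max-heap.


Insert 25: [25]
Insert 20: [25, 20]
Insert 38: [38, 20, 25]
Insert 10: [38, 20, 25, 10]
Insert 37: [38, 37, 25, 10, 20]
Insert 41: [41, 37, 38, 10, 20, 25]
Insert 50: [50, 37, 41, 10, 20, 25, 38]

Final heap: [50, 37, 41, 10, 20, 25, 38]


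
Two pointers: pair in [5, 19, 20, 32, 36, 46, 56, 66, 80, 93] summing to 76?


lo=0(5)+hi=9(93)=98
lo=0(5)+hi=8(80)=85
lo=0(5)+hi=7(66)=71
lo=1(19)+hi=7(66)=85
lo=1(19)+hi=6(56)=75
lo=2(20)+hi=6(56)=76

Yes: 20+56=76


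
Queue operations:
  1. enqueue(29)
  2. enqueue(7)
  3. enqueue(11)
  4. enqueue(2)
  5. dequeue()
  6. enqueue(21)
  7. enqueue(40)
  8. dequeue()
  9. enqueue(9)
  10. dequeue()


enqueue(29) -> [29]
enqueue(7) -> [29, 7]
enqueue(11) -> [29, 7, 11]
enqueue(2) -> [29, 7, 11, 2]
dequeue()->29, [7, 11, 2]
enqueue(21) -> [7, 11, 2, 21]
enqueue(40) -> [7, 11, 2, 21, 40]
dequeue()->7, [11, 2, 21, 40]
enqueue(9) -> [11, 2, 21, 40, 9]
dequeue()->11, [2, 21, 40, 9]

Final queue: [2, 21, 40, 9]


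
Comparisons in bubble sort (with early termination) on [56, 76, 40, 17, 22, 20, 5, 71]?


Algorithm: bubble sort (with early termination)
Input: [56, 76, 40, 17, 22, 20, 5, 71]
Sorted: [5, 17, 20, 22, 40, 56, 71, 76]

28


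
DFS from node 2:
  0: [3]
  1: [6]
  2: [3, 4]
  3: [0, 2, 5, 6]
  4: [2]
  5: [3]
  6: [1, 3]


Visit 2, push [4, 3]
Visit 3, push [6, 5, 0]
Visit 0, push []
Visit 5, push []
Visit 6, push [1]
Visit 1, push []
Visit 4, push []

DFS order: [2, 3, 0, 5, 6, 1, 4]


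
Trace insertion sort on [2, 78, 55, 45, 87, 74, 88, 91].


Initial: [2, 78, 55, 45, 87, 74, 88, 91]
Insert 78: [2, 78, 55, 45, 87, 74, 88, 91]
Insert 55: [2, 55, 78, 45, 87, 74, 88, 91]
Insert 45: [2, 45, 55, 78, 87, 74, 88, 91]
Insert 87: [2, 45, 55, 78, 87, 74, 88, 91]
Insert 74: [2, 45, 55, 74, 78, 87, 88, 91]
Insert 88: [2, 45, 55, 74, 78, 87, 88, 91]
Insert 91: [2, 45, 55, 74, 78, 87, 88, 91]

Sorted: [2, 45, 55, 74, 78, 87, 88, 91]


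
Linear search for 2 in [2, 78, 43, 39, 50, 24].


i=0: 2==2 found!

Found at 0, 1 comps


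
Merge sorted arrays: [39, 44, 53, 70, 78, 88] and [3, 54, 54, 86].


Take 3 from B
Take 39 from A
Take 44 from A
Take 53 from A
Take 54 from B
Take 54 from B
Take 70 from A
Take 78 from A
Take 86 from B

Merged: [3, 39, 44, 53, 54, 54, 70, 78, 86, 88]


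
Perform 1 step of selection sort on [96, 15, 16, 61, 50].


Initial: [96, 15, 16, 61, 50]
Step 1: min=15 at 1
  Swap: [15, 96, 16, 61, 50]

After 1 step: [15, 96, 16, 61, 50]


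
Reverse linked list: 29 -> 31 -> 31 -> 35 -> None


Step 1: curr=29, set curr.next=prev(None) | reversed so far: 29
Step 2: curr=31, set curr.next=prev(29) | reversed so far: 31 -> 29
Step 3: curr=31, set curr.next=prev(31) | reversed so far: 31 -> 31 -> 29
Step 4: curr=35, set curr.next=prev(31) | reversed so far: 35 -> 31 -> 31 -> 29

35 -> 31 -> 31 -> 29 -> None


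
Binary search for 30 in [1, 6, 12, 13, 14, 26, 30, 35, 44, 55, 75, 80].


Step 1: lo=0, hi=11, mid=5, val=26
Step 2: lo=6, hi=11, mid=8, val=44
Step 3: lo=6, hi=7, mid=6, val=30

Found at index 6


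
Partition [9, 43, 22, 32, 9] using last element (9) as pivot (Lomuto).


Pivot: 9
  9 <= 9: advance i (no swap)
Place pivot at 1: [9, 9, 22, 32, 43]

Partitioned: [9, 9, 22, 32, 43]


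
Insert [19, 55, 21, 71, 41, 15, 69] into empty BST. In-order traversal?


Insert 19: root
Insert 55: R from 19
Insert 21: R from 19 -> L from 55
Insert 71: R from 19 -> R from 55
Insert 41: R from 19 -> L from 55 -> R from 21
Insert 15: L from 19
Insert 69: R from 19 -> R from 55 -> L from 71

In-order: [15, 19, 21, 41, 55, 69, 71]


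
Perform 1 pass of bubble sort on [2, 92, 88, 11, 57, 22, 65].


Initial: [2, 92, 88, 11, 57, 22, 65]
Pass 1: [2, 88, 11, 57, 22, 65, 92] (5 swaps)

After 1 pass: [2, 88, 11, 57, 22, 65, 92]


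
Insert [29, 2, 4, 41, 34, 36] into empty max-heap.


Insert 29: [29]
Insert 2: [29, 2]
Insert 4: [29, 2, 4]
Insert 41: [41, 29, 4, 2]
Insert 34: [41, 34, 4, 2, 29]
Insert 36: [41, 34, 36, 2, 29, 4]

Final heap: [41, 34, 36, 2, 29, 4]


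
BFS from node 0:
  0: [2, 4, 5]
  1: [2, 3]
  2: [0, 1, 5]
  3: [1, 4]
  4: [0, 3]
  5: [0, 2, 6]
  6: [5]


Visit 0, enqueue [2, 4, 5]
Visit 2, enqueue [1]
Visit 4, enqueue [3]
Visit 5, enqueue [6]
Visit 1, enqueue []
Visit 3, enqueue []
Visit 6, enqueue []

BFS order: [0, 2, 4, 5, 1, 3, 6]


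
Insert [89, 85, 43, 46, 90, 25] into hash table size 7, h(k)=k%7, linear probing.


Insert 89: h=5 -> slot 5
Insert 85: h=1 -> slot 1
Insert 43: h=1, 1 probes -> slot 2
Insert 46: h=4 -> slot 4
Insert 90: h=6 -> slot 6
Insert 25: h=4, 3 probes -> slot 0

Table: [25, 85, 43, None, 46, 89, 90]


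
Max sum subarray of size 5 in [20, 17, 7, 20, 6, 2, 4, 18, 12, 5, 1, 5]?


[0:5]: 70
[1:6]: 52
[2:7]: 39
[3:8]: 50
[4:9]: 42
[5:10]: 41
[6:11]: 40
[7:12]: 41

Max: 70 at [0:5]


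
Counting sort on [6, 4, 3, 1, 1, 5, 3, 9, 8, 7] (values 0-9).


Input: [6, 4, 3, 1, 1, 5, 3, 9, 8, 7]
Counts: [0, 2, 0, 2, 1, 1, 1, 1, 1, 1]

Sorted: [1, 1, 3, 3, 4, 5, 6, 7, 8, 9]


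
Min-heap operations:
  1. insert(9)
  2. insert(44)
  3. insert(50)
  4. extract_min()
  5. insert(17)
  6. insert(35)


insert(9) -> [9]
insert(44) -> [9, 44]
insert(50) -> [9, 44, 50]
extract_min()->9, [44, 50]
insert(17) -> [17, 50, 44]
insert(35) -> [17, 35, 44, 50]

Final heap: [17, 35, 44, 50]


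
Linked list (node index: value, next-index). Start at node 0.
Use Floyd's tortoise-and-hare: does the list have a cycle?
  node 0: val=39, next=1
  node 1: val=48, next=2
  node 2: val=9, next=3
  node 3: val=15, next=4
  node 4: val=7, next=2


Floyd's tortoise (slow, +1) and hare (fast, +2):
  init: slow=0, fast=0
  step 1: slow=1, fast=2
  step 2: slow=2, fast=4
  step 3: slow=3, fast=3
  slow == fast at node 3: cycle detected

Cycle: yes


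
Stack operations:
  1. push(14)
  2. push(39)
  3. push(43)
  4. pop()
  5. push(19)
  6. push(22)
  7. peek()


push(14) -> [14]
push(39) -> [14, 39]
push(43) -> [14, 39, 43]
pop()->43, [14, 39]
push(19) -> [14, 39, 19]
push(22) -> [14, 39, 19, 22]
peek()->22

Final stack: [14, 39, 19, 22]


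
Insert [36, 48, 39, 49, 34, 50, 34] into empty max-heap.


Insert 36: [36]
Insert 48: [48, 36]
Insert 39: [48, 36, 39]
Insert 49: [49, 48, 39, 36]
Insert 34: [49, 48, 39, 36, 34]
Insert 50: [50, 48, 49, 36, 34, 39]
Insert 34: [50, 48, 49, 36, 34, 39, 34]

Final heap: [50, 48, 49, 36, 34, 39, 34]


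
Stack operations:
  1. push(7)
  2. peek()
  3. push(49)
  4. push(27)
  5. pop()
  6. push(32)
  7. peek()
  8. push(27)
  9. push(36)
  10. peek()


push(7) -> [7]
peek()->7
push(49) -> [7, 49]
push(27) -> [7, 49, 27]
pop()->27, [7, 49]
push(32) -> [7, 49, 32]
peek()->32
push(27) -> [7, 49, 32, 27]
push(36) -> [7, 49, 32, 27, 36]
peek()->36

Final stack: [7, 49, 32, 27, 36]


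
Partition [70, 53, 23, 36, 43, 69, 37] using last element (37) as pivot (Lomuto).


Pivot: 37
  23 <= 37: swap -> [23, 53, 70, 36, 43, 69, 37]
  36 <= 37: swap -> [23, 36, 70, 53, 43, 69, 37]
Place pivot at 2: [23, 36, 37, 53, 43, 69, 70]

Partitioned: [23, 36, 37, 53, 43, 69, 70]


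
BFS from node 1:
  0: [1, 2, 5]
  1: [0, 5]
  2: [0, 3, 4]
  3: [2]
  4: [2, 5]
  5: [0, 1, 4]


Visit 1, enqueue [0, 5]
Visit 0, enqueue [2]
Visit 5, enqueue [4]
Visit 2, enqueue [3]
Visit 4, enqueue []
Visit 3, enqueue []

BFS order: [1, 0, 5, 2, 4, 3]


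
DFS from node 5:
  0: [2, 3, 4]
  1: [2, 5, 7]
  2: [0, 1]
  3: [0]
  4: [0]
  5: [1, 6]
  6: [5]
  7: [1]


Visit 5, push [6, 1]
Visit 1, push [7, 2]
Visit 2, push [0]
Visit 0, push [4, 3]
Visit 3, push []
Visit 4, push []
Visit 7, push []
Visit 6, push []

DFS order: [5, 1, 2, 0, 3, 4, 7, 6]


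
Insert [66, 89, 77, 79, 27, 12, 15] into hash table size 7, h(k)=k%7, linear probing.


Insert 66: h=3 -> slot 3
Insert 89: h=5 -> slot 5
Insert 77: h=0 -> slot 0
Insert 79: h=2 -> slot 2
Insert 27: h=6 -> slot 6
Insert 12: h=5, 3 probes -> slot 1
Insert 15: h=1, 3 probes -> slot 4

Table: [77, 12, 79, 66, 15, 89, 27]


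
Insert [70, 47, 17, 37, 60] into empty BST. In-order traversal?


Insert 70: root
Insert 47: L from 70
Insert 17: L from 70 -> L from 47
Insert 37: L from 70 -> L from 47 -> R from 17
Insert 60: L from 70 -> R from 47

In-order: [17, 37, 47, 60, 70]


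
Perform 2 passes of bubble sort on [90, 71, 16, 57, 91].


Initial: [90, 71, 16, 57, 91]
Pass 1: [71, 16, 57, 90, 91] (3 swaps)
Pass 2: [16, 57, 71, 90, 91] (2 swaps)

After 2 passes: [16, 57, 71, 90, 91]


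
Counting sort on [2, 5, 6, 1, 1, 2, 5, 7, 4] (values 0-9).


Input: [2, 5, 6, 1, 1, 2, 5, 7, 4]
Counts: [0, 2, 2, 0, 1, 2, 1, 1, 0, 0]

Sorted: [1, 1, 2, 2, 4, 5, 5, 6, 7]


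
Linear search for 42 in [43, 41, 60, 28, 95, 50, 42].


i=0: 43!=42
i=1: 41!=42
i=2: 60!=42
i=3: 28!=42
i=4: 95!=42
i=5: 50!=42
i=6: 42==42 found!

Found at 6, 7 comps


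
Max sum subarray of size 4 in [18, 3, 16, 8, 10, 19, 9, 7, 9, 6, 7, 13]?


[0:4]: 45
[1:5]: 37
[2:6]: 53
[3:7]: 46
[4:8]: 45
[5:9]: 44
[6:10]: 31
[7:11]: 29
[8:12]: 35

Max: 53 at [2:6]


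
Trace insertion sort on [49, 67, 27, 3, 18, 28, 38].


Initial: [49, 67, 27, 3, 18, 28, 38]
Insert 67: [49, 67, 27, 3, 18, 28, 38]
Insert 27: [27, 49, 67, 3, 18, 28, 38]
Insert 3: [3, 27, 49, 67, 18, 28, 38]
Insert 18: [3, 18, 27, 49, 67, 28, 38]
Insert 28: [3, 18, 27, 28, 49, 67, 38]
Insert 38: [3, 18, 27, 28, 38, 49, 67]

Sorted: [3, 18, 27, 28, 38, 49, 67]


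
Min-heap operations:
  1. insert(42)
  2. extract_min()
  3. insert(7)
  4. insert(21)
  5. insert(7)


insert(42) -> [42]
extract_min()->42, []
insert(7) -> [7]
insert(21) -> [7, 21]
insert(7) -> [7, 21, 7]

Final heap: [7, 21, 7]


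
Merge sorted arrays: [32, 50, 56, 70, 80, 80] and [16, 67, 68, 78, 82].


Take 16 from B
Take 32 from A
Take 50 from A
Take 56 from A
Take 67 from B
Take 68 from B
Take 70 from A
Take 78 from B
Take 80 from A
Take 80 from A

Merged: [16, 32, 50, 56, 67, 68, 70, 78, 80, 80, 82]


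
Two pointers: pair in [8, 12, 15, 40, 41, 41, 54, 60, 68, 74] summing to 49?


lo=0(8)+hi=9(74)=82
lo=0(8)+hi=8(68)=76
lo=0(8)+hi=7(60)=68
lo=0(8)+hi=6(54)=62
lo=0(8)+hi=5(41)=49

Yes: 8+41=49


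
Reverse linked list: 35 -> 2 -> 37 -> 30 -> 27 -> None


Step 1: curr=35, set curr.next=prev(None) | reversed so far: 35
Step 2: curr=2, set curr.next=prev(35) | reversed so far: 2 -> 35
Step 3: curr=37, set curr.next=prev(2) | reversed so far: 37 -> 2 -> 35
Step 4: curr=30, set curr.next=prev(37) | reversed so far: 30 -> 37 -> 2 -> 35
Step 5: curr=27, set curr.next=prev(30) | reversed so far: 27 -> 30 -> 37 -> 2 -> 35

27 -> 30 -> 37 -> 2 -> 35 -> None


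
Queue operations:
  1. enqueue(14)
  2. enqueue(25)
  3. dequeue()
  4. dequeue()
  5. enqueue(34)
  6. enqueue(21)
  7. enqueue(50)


enqueue(14) -> [14]
enqueue(25) -> [14, 25]
dequeue()->14, [25]
dequeue()->25, []
enqueue(34) -> [34]
enqueue(21) -> [34, 21]
enqueue(50) -> [34, 21, 50]

Final queue: [34, 21, 50]


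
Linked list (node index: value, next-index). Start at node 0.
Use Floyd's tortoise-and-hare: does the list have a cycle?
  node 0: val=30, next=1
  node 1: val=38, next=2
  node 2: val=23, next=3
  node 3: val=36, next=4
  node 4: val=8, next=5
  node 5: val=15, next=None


Floyd's tortoise (slow, +1) and hare (fast, +2):
  init: slow=0, fast=0
  step 1: slow=1, fast=2
  step 2: slow=2, fast=4
  step 3: fast 4->5->None, no cycle

Cycle: no


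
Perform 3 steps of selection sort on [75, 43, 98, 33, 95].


Initial: [75, 43, 98, 33, 95]
Step 1: min=33 at 3
  Swap: [33, 43, 98, 75, 95]
Step 2: min=43 at 1
  Swap: [33, 43, 98, 75, 95]
Step 3: min=75 at 3
  Swap: [33, 43, 75, 98, 95]

After 3 steps: [33, 43, 75, 98, 95]


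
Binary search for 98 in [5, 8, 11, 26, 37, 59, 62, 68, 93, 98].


Step 1: lo=0, hi=9, mid=4, val=37
Step 2: lo=5, hi=9, mid=7, val=68
Step 3: lo=8, hi=9, mid=8, val=93
Step 4: lo=9, hi=9, mid=9, val=98

Found at index 9


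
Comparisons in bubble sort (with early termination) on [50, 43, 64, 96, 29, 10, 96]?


Algorithm: bubble sort (with early termination)
Input: [50, 43, 64, 96, 29, 10, 96]
Sorted: [10, 29, 43, 50, 64, 96, 96]

21


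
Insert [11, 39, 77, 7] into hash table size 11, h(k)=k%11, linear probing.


Insert 11: h=0 -> slot 0
Insert 39: h=6 -> slot 6
Insert 77: h=0, 1 probes -> slot 1
Insert 7: h=7 -> slot 7

Table: [11, 77, None, None, None, None, 39, 7, None, None, None]


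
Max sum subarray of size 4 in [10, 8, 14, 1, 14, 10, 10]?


[0:4]: 33
[1:5]: 37
[2:6]: 39
[3:7]: 35

Max: 39 at [2:6]


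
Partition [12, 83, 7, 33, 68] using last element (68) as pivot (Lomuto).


Pivot: 68
  12 <= 68: advance i (no swap)
  7 <= 68: swap -> [12, 7, 83, 33, 68]
  33 <= 68: swap -> [12, 7, 33, 83, 68]
Place pivot at 3: [12, 7, 33, 68, 83]

Partitioned: [12, 7, 33, 68, 83]


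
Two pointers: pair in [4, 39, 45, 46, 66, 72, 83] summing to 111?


lo=0(4)+hi=6(83)=87
lo=1(39)+hi=6(83)=122
lo=1(39)+hi=5(72)=111

Yes: 39+72=111


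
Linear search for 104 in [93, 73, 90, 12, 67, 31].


i=0: 93!=104
i=1: 73!=104
i=2: 90!=104
i=3: 12!=104
i=4: 67!=104
i=5: 31!=104

Not found, 6 comps


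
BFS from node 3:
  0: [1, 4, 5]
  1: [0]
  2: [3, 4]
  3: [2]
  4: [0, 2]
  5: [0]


Visit 3, enqueue [2]
Visit 2, enqueue [4]
Visit 4, enqueue [0]
Visit 0, enqueue [1, 5]
Visit 1, enqueue []
Visit 5, enqueue []

BFS order: [3, 2, 4, 0, 1, 5]


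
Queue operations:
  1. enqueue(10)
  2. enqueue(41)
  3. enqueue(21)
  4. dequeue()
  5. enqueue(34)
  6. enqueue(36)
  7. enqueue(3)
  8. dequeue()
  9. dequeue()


enqueue(10) -> [10]
enqueue(41) -> [10, 41]
enqueue(21) -> [10, 41, 21]
dequeue()->10, [41, 21]
enqueue(34) -> [41, 21, 34]
enqueue(36) -> [41, 21, 34, 36]
enqueue(3) -> [41, 21, 34, 36, 3]
dequeue()->41, [21, 34, 36, 3]
dequeue()->21, [34, 36, 3]

Final queue: [34, 36, 3]


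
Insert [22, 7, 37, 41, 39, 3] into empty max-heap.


Insert 22: [22]
Insert 7: [22, 7]
Insert 37: [37, 7, 22]
Insert 41: [41, 37, 22, 7]
Insert 39: [41, 39, 22, 7, 37]
Insert 3: [41, 39, 22, 7, 37, 3]

Final heap: [41, 39, 22, 7, 37, 3]


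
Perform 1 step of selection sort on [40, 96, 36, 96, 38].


Initial: [40, 96, 36, 96, 38]
Step 1: min=36 at 2
  Swap: [36, 96, 40, 96, 38]

After 1 step: [36, 96, 40, 96, 38]


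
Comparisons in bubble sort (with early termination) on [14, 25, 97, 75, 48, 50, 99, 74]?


Algorithm: bubble sort (with early termination)
Input: [14, 25, 97, 75, 48, 50, 99, 74]
Sorted: [14, 25, 48, 50, 74, 75, 97, 99]

22


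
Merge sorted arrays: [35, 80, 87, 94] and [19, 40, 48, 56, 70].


Take 19 from B
Take 35 from A
Take 40 from B
Take 48 from B
Take 56 from B
Take 70 from B

Merged: [19, 35, 40, 48, 56, 70, 80, 87, 94]


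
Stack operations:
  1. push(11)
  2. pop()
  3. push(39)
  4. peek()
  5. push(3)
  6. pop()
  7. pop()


push(11) -> [11]
pop()->11, []
push(39) -> [39]
peek()->39
push(3) -> [39, 3]
pop()->3, [39]
pop()->39, []

Final stack: []


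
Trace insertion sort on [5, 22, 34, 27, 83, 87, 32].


Initial: [5, 22, 34, 27, 83, 87, 32]
Insert 22: [5, 22, 34, 27, 83, 87, 32]
Insert 34: [5, 22, 34, 27, 83, 87, 32]
Insert 27: [5, 22, 27, 34, 83, 87, 32]
Insert 83: [5, 22, 27, 34, 83, 87, 32]
Insert 87: [5, 22, 27, 34, 83, 87, 32]
Insert 32: [5, 22, 27, 32, 34, 83, 87]

Sorted: [5, 22, 27, 32, 34, 83, 87]


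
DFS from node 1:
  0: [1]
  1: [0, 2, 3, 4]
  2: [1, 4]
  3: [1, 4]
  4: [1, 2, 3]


Visit 1, push [4, 3, 2, 0]
Visit 0, push []
Visit 2, push [4]
Visit 4, push [3]
Visit 3, push []

DFS order: [1, 0, 2, 4, 3]


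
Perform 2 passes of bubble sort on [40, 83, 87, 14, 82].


Initial: [40, 83, 87, 14, 82]
Pass 1: [40, 83, 14, 82, 87] (2 swaps)
Pass 2: [40, 14, 82, 83, 87] (2 swaps)

After 2 passes: [40, 14, 82, 83, 87]


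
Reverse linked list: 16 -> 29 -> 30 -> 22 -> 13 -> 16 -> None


Step 1: curr=16, set curr.next=prev(None) | reversed so far: 16
Step 2: curr=29, set curr.next=prev(16) | reversed so far: 29 -> 16
Step 3: curr=30, set curr.next=prev(29) | reversed so far: 30 -> 29 -> 16
Step 4: curr=22, set curr.next=prev(30) | reversed so far: 22 -> 30 -> 29 -> 16
Step 5: curr=13, set curr.next=prev(22) | reversed so far: 13 -> 22 -> 30 -> 29 -> 16
Step 6: curr=16, set curr.next=prev(13) | reversed so far: 16 -> 13 -> 22 -> 30 -> 29 -> 16

16 -> 13 -> 22 -> 30 -> 29 -> 16 -> None
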